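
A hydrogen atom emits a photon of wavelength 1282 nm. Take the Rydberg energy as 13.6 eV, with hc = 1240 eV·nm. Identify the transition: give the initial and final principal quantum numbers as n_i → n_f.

n_i = 5, n_f = 3

The photon energy is ΔE = hc/λ = 1240 / 1282 = 0.9672 eV.
With Z = 1, ΔE = 13.60 × (1/n_f² − 1/n_i²), so 1/n_f² − 1/n_i² = 0.07112.
Trying n_f = 3 gives 1/n_i² = 0.03999, i.e. n_i ≈ 5; this pair matches.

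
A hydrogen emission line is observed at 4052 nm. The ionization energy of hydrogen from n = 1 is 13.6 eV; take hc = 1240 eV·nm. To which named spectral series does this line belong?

Brackett

ΔE = 1240/4052 = 0.3060 eV.
This matches 13.6 × (1/4² − 1/5²), so n_f = 4: the Brackett series.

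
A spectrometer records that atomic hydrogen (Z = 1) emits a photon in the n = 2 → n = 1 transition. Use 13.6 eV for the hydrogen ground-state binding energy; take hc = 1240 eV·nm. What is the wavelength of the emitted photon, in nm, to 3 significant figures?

122 nm

ΔE = 13.60 × (1/1² − 1/2²) = 13.60 × 0.7500 = 10.20 eV.
λ = hc/ΔE = 1240 / 10.20 = 122 nm.
This line belongs to the Lyman series.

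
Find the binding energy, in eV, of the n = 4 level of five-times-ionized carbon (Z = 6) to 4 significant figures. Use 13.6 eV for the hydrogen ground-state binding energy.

30.60 eV

E_n = −13.6 Z²/n² = −489.6/n² eV for Z = 6.
E_4 = −489.6/16 = −30.60 eV, so ionization (to E = 0) requires 30.60 eV.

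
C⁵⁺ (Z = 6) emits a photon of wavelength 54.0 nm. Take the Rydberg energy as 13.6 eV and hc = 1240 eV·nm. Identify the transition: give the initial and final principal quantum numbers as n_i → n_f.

The photon energy is ΔE = hc/λ = 1240 / 54.0 = 22.96 eV.
With Z = 6, ΔE = 489.6 × (1/n_f² − 1/n_i²), so 1/n_f² − 1/n_i² = 0.04690.
Trying n_f = 4 gives 1/n_i² = 0.01560, i.e. n_i ≈ 8; this pair matches.

n_i = 8, n_f = 4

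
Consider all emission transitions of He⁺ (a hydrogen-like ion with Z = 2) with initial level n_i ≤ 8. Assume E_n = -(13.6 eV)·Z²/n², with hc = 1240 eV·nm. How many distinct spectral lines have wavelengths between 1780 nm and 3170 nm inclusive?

Enumerate all n_i → n_f pairs with 1 ≤ n_f < n_i ≤ 8 and compute λ = 1240 / [13.6·4·(1/n_f² − 1/n_i²)].
Lines falling in [1780, 3170] nm: 6→5 (1865 nm), 8→6 (1876 nm), 7→6 (3093 nm).

3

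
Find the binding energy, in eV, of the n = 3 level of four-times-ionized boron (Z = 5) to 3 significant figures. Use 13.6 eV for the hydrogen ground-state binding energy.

37.8 eV

E_n = −13.6 Z²/n² = −340.0/n² eV for Z = 5.
E_3 = −340.0/9 = −37.8 eV, so ionization (to E = 0) requires 37.8 eV.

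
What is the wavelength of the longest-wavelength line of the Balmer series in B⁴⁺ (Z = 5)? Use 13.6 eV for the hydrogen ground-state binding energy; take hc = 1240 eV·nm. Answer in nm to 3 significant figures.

26.3 nm

The Balmer series terminates on n_f = 2; the first line has n_i = 2+1 = 3.
ΔE = 340.0 × (1/2² − 1/3²) = 47.22 eV.
λ = 1240 / 47.22 = 26.3 nm.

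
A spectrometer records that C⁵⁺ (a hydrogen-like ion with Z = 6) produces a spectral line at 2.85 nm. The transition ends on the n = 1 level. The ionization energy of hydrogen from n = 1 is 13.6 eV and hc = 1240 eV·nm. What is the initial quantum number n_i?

n_i = 3

The photon energy is ΔE = hc/λ = 1240 / 2.85 = 435.1 eV.
With Z = 6, ΔE = 489.6 × (1/n_f² − 1/n_i²), so 1/n_f² − 1/n_i² = 0.8887.
With n_f = 1: 1/n_i² = 1/1 − 0.8887 = 0.1113, so n_i ≈ 3.00.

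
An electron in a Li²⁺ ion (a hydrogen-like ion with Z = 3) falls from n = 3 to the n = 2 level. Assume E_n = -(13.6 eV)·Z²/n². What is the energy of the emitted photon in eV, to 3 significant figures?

The Bohr energies scale as Z², so for Z = 3: E_n = −122.4/n² eV.
E_3 = −122.4/9 = −13.60 eV and E_2 = −122.4/4 = −30.60 eV.
The photon energy is |E_3 − E_2| = 17.0 eV.

17.0 eV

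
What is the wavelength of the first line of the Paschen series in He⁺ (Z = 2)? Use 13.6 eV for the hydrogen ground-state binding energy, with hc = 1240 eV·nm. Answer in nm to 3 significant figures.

The Paschen series terminates on n_f = 3; the first line has n_i = 3+1 = 4.
ΔE = 54.40 × (1/3² − 1/4²) = 2.644 eV.
λ = 1240 / 2.644 = 469 nm.

469 nm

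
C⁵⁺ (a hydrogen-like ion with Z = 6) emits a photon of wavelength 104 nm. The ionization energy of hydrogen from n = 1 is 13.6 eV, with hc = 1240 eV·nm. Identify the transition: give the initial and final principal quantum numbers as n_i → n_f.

The photon energy is ΔE = hc/λ = 1240 / 104 = 11.92 eV.
With Z = 6, ΔE = 489.6 × (1/n_f² − 1/n_i²), so 1/n_f² − 1/n_i² = 0.02435.
Trying n_f = 5 gives 1/n_i² = 0.01565, i.e. n_i ≈ 8; this pair matches.

n_i = 8, n_f = 5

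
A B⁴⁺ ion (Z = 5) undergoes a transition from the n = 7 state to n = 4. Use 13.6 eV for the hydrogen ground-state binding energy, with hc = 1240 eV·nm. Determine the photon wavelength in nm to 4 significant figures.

For Z = 5 the level energies scale as Z², so the effective Rydberg energy is 13.6 × 25 = 340.0 eV.
ΔE = 340.0 × (1/4² − 1/7²) = 340.0 × 0.04209 = 14.31 eV.
λ = hc/ΔE = 1240 / 14.31 = 86.65 nm.

86.65 nm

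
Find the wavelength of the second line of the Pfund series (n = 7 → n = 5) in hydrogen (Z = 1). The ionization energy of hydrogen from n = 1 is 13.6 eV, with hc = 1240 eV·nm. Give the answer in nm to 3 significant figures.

The Pfund series terminates on n_f = 5; the second line has n_i = 5+2 = 7.
ΔE = 13.60 × (1/5² − 1/7²) = 0.2664 eV.
λ = 1240 / 0.2664 = 4650 nm.

4650 nm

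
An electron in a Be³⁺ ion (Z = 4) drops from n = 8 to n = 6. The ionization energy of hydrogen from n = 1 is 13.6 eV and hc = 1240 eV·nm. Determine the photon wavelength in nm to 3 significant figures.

469 nm

For Z = 4 the level energies scale as Z², so the effective Rydberg energy is 13.6 × 16 = 217.6 eV.
ΔE = 217.6 × (1/6² − 1/8²) = 217.6 × 0.01215 = 2.644 eV.
λ = hc/ΔE = 1240 / 2.644 = 469 nm.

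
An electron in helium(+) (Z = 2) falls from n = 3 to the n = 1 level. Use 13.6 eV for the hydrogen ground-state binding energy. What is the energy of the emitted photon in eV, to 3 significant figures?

The Bohr energies scale as Z², so for Z = 2: E_n = −54.40/n² eV.
E_3 = −54.40/9 = −6.044 eV and E_1 = −54.40/1 = −54.40 eV.
The photon energy is |E_3 − E_1| = 48.4 eV.

48.4 eV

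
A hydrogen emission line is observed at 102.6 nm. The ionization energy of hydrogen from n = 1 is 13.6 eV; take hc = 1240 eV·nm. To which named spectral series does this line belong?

ΔE = 1240/102.6 = 12.09 eV.
This matches 13.6 × (1/1² − 1/3²), so n_f = 1: the Lyman series.

Lyman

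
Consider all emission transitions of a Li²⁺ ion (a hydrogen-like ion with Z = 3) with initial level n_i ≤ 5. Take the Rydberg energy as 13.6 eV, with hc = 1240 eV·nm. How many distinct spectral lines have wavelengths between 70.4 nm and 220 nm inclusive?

Enumerate all n_i → n_f pairs with 1 ≤ n_f < n_i ≤ 5 and compute λ = 1240 / [13.6·9·(1/n_f² − 1/n_i²)].
Lines falling in [70.4, 220] nm: 3→2 (72.94 nm), 5→3 (142.5 nm), 4→3 (208.4 nm).

3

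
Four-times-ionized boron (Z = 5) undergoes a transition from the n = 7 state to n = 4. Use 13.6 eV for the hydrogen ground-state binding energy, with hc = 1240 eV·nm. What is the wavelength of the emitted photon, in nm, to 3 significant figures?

For Z = 5 the level energies scale as Z², so the effective Rydberg energy is 13.6 × 25 = 340.0 eV.
ΔE = 340.0 × (1/4² − 1/7²) = 340.0 × 0.04209 = 14.31 eV.
λ = hc/ΔE = 1240 / 14.31 = 86.6 nm.

86.6 nm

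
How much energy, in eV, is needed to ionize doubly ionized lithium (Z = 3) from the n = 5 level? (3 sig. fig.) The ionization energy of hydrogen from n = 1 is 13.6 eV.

4.90 eV

E_n = −13.6 Z²/n² = −122.4/n² eV for Z = 3.
E_5 = −122.4/25 = −4.90 eV, so ionization (to E = 0) requires 4.90 eV.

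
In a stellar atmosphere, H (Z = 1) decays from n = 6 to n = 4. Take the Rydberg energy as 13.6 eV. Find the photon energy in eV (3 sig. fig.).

0.472 eV

E_6 = −13.60/36 = −0.3778 eV and E_4 = −13.60/16 = −0.8500 eV.
The photon energy is |E_6 − E_4| = 0.472 eV.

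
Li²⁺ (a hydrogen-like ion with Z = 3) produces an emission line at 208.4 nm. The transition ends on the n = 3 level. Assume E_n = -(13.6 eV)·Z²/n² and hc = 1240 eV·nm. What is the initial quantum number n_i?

The photon energy is ΔE = hc/λ = 1240 / 208.4 = 5.950 eV.
With Z = 3, ΔE = 122.4 × (1/n_f² − 1/n_i²), so 1/n_f² − 1/n_i² = 0.04861.
With n_f = 3: 1/n_i² = 1/9 − 0.04861 = 0.06250, so n_i ≈ 4.00.

n_i = 4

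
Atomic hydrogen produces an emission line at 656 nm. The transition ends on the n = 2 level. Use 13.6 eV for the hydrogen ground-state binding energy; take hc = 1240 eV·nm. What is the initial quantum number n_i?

The photon energy is ΔE = hc/λ = 1240 / 656 = 1.890 eV.
With Z = 1, ΔE = 13.60 × (1/n_f² − 1/n_i²), so 1/n_f² − 1/n_i² = 0.1390.
With n_f = 2: 1/n_i² = 1/4 − 0.1390 = 0.1110, so n_i ≈ 3.00.

n_i = 3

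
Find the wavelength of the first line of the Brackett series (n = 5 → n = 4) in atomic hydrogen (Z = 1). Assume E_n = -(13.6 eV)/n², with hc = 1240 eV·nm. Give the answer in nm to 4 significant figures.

4052 nm

The Brackett series terminates on n_f = 4; the first line has n_i = 4+1 = 5.
ΔE = 13.60 × (1/4² − 1/5²) = 0.3060 eV.
λ = 1240 / 0.3060 = 4052 nm.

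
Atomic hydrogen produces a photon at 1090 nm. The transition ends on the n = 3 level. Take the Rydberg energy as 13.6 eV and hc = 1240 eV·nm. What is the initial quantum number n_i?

The photon energy is ΔE = hc/λ = 1240 / 1090 = 1.138 eV.
With Z = 1, ΔE = 13.60 × (1/n_f² − 1/n_i²), so 1/n_f² − 1/n_i² = 0.08365.
With n_f = 3: 1/n_i² = 1/9 − 0.08365 = 0.02746, so n_i ≈ 6.03.

n_i = 6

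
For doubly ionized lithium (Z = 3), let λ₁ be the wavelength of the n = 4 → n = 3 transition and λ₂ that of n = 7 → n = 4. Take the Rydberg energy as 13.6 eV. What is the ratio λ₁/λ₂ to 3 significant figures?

0.866

λ ∝ 1/ΔE ∝ 1/(1/n_f² − 1/n_i²), and the Z² and hc factors cancel in the ratio.
λ₁/λ₂ = (1/4² − 1/7²)/(1/3² − 1/4²) = 0.04209/0.04861 = 0.866.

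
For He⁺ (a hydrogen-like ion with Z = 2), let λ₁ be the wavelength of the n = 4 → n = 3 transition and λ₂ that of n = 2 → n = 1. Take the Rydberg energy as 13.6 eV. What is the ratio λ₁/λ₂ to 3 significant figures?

15.4

λ ∝ 1/ΔE ∝ 1/(1/n_f² − 1/n_i²), and the Z² and hc factors cancel in the ratio.
λ₁/λ₂ = (1/1² − 1/2²)/(1/3² − 1/4²) = 0.7500/0.04861 = 15.4.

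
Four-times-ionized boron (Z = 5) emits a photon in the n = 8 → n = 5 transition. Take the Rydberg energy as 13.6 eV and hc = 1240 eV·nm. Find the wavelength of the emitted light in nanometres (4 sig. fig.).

149.6 nm

For Z = 5 the level energies scale as Z², so the effective Rydberg energy is 13.6 × 25 = 340.0 eV.
ΔE = 340.0 × (1/5² − 1/8²) = 340.0 × 0.02438 = 8.288 eV.
λ = hc/ΔE = 1240 / 8.288 = 149.6 nm.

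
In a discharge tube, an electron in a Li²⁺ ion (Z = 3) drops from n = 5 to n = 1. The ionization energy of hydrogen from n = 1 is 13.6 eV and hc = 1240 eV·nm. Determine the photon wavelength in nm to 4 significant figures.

For Z = 3 the level energies scale as Z², so the effective Rydberg energy is 13.6 × 9 = 122.4 eV.
ΔE = 122.4 × (1/1² − 1/5²) = 122.4 × 0.9600 = 117.5 eV.
λ = hc/ΔE = 1240 / 117.5 = 10.55 nm.

10.55 nm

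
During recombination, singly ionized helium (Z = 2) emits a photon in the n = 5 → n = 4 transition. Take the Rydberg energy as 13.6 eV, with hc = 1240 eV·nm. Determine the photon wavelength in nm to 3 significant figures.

1010 nm

For Z = 2 the level energies scale as Z², so the effective Rydberg energy is 13.6 × 4 = 54.40 eV.
ΔE = 54.40 × (1/4² − 1/5²) = 54.40 × 0.02250 = 1.224 eV.
λ = hc/ΔE = 1240 / 1.224 = 1010 nm.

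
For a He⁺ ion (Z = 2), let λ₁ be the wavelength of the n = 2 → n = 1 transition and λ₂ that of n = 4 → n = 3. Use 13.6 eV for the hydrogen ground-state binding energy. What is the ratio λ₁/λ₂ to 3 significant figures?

0.0648

λ ∝ 1/ΔE ∝ 1/(1/n_f² − 1/n_i²), and the Z² and hc factors cancel in the ratio.
λ₁/λ₂ = (1/3² − 1/4²)/(1/1² − 1/2²) = 0.04861/0.7500 = 0.0648.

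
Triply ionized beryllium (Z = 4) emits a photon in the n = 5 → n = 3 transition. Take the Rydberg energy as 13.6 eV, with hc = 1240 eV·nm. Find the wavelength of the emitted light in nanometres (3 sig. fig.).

80.1 nm

For Z = 4 the level energies scale as Z², so the effective Rydberg energy is 13.6 × 16 = 217.6 eV.
ΔE = 217.6 × (1/3² − 1/5²) = 217.6 × 0.07111 = 15.47 eV.
λ = hc/ΔE = 1240 / 15.47 = 80.1 nm.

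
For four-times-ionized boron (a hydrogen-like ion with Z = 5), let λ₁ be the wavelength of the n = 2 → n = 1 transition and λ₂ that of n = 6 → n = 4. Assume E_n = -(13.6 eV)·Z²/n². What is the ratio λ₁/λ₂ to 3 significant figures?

0.0463

λ ∝ 1/ΔE ∝ 1/(1/n_f² − 1/n_i²), and the Z² and hc factors cancel in the ratio.
λ₁/λ₂ = (1/4² − 1/6²)/(1/1² − 1/2²) = 0.03472/0.7500 = 0.0463.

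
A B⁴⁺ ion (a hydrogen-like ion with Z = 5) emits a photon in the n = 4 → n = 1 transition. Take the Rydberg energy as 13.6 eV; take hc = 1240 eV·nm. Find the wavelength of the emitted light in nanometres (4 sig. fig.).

3.890 nm

For Z = 5 the level energies scale as Z², so the effective Rydberg energy is 13.6 × 25 = 340.0 eV.
ΔE = 340.0 × (1/1² − 1/4²) = 340.0 × 0.9375 = 318.8 eV.
λ = hc/ΔE = 1240 / 318.8 = 3.890 nm.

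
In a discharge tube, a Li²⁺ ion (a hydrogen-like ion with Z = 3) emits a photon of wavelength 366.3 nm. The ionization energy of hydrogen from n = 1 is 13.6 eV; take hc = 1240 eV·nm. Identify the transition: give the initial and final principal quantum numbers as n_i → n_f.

n_i = 9, n_f = 5

The photon energy is ΔE = hc/λ = 1240 / 366.3 = 3.385 eV.
With Z = 3, ΔE = 122.4 × (1/n_f² − 1/n_i²), so 1/n_f² − 1/n_i² = 0.02766.
Trying n_f = 5 gives 1/n_i² = 0.01234, i.e. n_i ≈ 9; this pair matches.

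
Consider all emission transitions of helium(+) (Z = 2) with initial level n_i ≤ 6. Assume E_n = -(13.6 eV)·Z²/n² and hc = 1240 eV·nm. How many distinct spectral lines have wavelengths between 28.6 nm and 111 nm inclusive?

3

Enumerate all n_i → n_f pairs with 1 ≤ n_f < n_i ≤ 6 and compute λ = 1240 / [13.6·4·(1/n_f² − 1/n_i²)].
Lines falling in [28.6, 111] nm: 2→1 (30.39 nm), 6→2 (102.6 nm), 5→2 (108.5 nm).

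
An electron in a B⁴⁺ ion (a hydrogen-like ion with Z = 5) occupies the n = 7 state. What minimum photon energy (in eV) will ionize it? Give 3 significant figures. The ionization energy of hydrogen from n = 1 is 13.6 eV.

6.94 eV

E_n = −13.6 Z²/n² = −340.0/n² eV for Z = 5.
E_7 = −340.0/49 = −6.94 eV, so ionization (to E = 0) requires 6.94 eV.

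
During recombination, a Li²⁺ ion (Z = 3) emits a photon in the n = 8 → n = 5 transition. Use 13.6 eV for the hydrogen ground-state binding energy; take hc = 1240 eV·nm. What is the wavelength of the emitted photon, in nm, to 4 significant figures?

For Z = 3 the level energies scale as Z², so the effective Rydberg energy is 13.6 × 9 = 122.4 eV.
ΔE = 122.4 × (1/5² − 1/8²) = 122.4 × 0.02438 = 2.984 eV.
λ = hc/ΔE = 1240 / 2.984 = 415.6 nm.

415.6 nm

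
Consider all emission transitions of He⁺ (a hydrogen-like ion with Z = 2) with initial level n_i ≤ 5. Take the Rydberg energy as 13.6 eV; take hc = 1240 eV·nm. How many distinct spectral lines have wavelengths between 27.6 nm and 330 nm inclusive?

5

Enumerate all n_i → n_f pairs with 1 ≤ n_f < n_i ≤ 5 and compute λ = 1240 / [13.6·4·(1/n_f² − 1/n_i²)].
Lines falling in [27.6, 330] nm: 2→1 (30.39 nm), 5→2 (108.5 nm), 4→2 (121.6 nm), 3→2 (164.1 nm), 5→3 (320.5 nm).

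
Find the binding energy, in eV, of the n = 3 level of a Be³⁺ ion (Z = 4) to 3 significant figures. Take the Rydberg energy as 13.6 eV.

E_n = −13.6 Z²/n² = −217.6/n² eV for Z = 4.
E_3 = −217.6/9 = −24.2 eV, so ionization (to E = 0) requires 24.2 eV.

24.2 eV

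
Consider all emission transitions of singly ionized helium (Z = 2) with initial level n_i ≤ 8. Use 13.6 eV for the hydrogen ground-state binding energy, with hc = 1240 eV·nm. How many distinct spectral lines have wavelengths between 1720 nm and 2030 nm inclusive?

2

Enumerate all n_i → n_f pairs with 1 ≤ n_f < n_i ≤ 8 and compute λ = 1240 / [13.6·4·(1/n_f² − 1/n_i²)].
Lines falling in [1720, 2030] nm: 6→5 (1865 nm), 8→6 (1876 nm).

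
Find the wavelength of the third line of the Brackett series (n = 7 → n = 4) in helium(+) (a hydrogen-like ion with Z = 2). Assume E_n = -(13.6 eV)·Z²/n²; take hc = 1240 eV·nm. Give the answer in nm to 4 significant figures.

541.5 nm

The Brackett series terminates on n_f = 4; the third line has n_i = 4+3 = 7.
ΔE = 54.40 × (1/4² − 1/7²) = 2.290 eV.
λ = 1240 / 2.290 = 541.5 nm.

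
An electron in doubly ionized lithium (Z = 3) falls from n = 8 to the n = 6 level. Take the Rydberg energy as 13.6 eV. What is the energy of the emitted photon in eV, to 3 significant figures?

1.49 eV

The Bohr energies scale as Z², so for Z = 3: E_n = −122.4/n² eV.
E_8 = −122.4/64 = −1.913 eV and E_6 = −122.4/36 = −3.400 eV.
The photon energy is |E_8 − E_6| = 1.49 eV.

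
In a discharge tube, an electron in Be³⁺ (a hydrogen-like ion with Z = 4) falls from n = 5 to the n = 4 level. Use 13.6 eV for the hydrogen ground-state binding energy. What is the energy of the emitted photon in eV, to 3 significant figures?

4.90 eV

The Bohr energies scale as Z², so for Z = 4: E_n = −217.6/n² eV.
E_5 = −217.6/25 = −8.704 eV and E_4 = −217.6/16 = −13.60 eV.
The photon energy is |E_5 − E_4| = 4.90 eV.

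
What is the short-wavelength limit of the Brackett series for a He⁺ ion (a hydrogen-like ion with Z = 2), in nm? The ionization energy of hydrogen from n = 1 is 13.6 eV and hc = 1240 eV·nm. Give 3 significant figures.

365 nm

The Brackett series has lower level n_f = 4; the series limit corresponds to n_i → ∞.
ΔE_max = 13.6 × 4 / 4² = 3.400 eV.
λ_min = 1240 / 3.400 = 365 nm.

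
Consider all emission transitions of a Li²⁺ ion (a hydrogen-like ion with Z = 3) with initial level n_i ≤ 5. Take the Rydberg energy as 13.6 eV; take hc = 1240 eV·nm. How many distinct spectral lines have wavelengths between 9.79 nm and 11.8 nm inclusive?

3

Enumerate all n_i → n_f pairs with 1 ≤ n_f < n_i ≤ 5 and compute λ = 1240 / [13.6·9·(1/n_f² − 1/n_i²)].
Lines falling in [9.79, 11.8] nm: 5→1 (10.55 nm), 4→1 (10.81 nm), 3→1 (11.40 nm).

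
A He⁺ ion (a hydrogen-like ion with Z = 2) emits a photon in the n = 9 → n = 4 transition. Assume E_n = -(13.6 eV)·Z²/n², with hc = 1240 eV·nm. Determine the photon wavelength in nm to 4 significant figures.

For Z = 2 the level energies scale as Z², so the effective Rydberg energy is 13.6 × 4 = 54.40 eV.
ΔE = 54.40 × (1/4² − 1/9²) = 54.40 × 0.05015 = 2.728 eV.
λ = hc/ΔE = 1240 / 2.728 = 454.5 nm.

454.5 nm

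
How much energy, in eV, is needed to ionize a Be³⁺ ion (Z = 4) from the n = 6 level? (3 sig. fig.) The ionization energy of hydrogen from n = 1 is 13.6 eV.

6.04 eV

E_n = −13.6 Z²/n² = −217.6/n² eV for Z = 4.
E_6 = −217.6/36 = −6.04 eV, so ionization (to E = 0) requires 6.04 eV.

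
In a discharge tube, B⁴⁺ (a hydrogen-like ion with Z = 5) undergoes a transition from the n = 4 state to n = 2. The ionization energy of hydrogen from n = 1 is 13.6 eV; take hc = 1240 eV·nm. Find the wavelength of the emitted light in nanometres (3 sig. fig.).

For Z = 5 the level energies scale as Z², so the effective Rydberg energy is 13.6 × 25 = 340.0 eV.
ΔE = 340.0 × (1/2² − 1/4²) = 340.0 × 0.1875 = 63.75 eV.
λ = hc/ΔE = 1240 / 63.75 = 19.5 nm.

19.5 nm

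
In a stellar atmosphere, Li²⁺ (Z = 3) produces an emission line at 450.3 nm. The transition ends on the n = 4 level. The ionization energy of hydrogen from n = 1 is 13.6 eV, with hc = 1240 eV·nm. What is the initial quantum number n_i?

n_i = 5

The photon energy is ΔE = hc/λ = 1240 / 450.3 = 2.754 eV.
With Z = 3, ΔE = 122.4 × (1/n_f² − 1/n_i²), so 1/n_f² − 1/n_i² = 0.02250.
With n_f = 4: 1/n_i² = 1/16 − 0.02250 = 0.04000, so n_i ≈ 5.00.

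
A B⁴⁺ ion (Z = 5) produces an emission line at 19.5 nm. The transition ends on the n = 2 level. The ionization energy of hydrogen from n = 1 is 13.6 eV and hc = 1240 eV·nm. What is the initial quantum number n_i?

The photon energy is ΔE = hc/λ = 1240 / 19.5 = 63.59 eV.
With Z = 5, ΔE = 340.0 × (1/n_f² − 1/n_i²), so 1/n_f² − 1/n_i² = 0.1870.
With n_f = 2: 1/n_i² = 1/4 − 0.1870 = 0.06297, so n_i ≈ 3.99.

n_i = 4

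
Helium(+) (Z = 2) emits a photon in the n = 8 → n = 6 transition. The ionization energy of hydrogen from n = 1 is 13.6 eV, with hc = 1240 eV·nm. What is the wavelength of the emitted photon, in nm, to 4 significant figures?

1876 nm

For Z = 2 the level energies scale as Z², so the effective Rydberg energy is 13.6 × 4 = 54.40 eV.
ΔE = 54.40 × (1/6² − 1/8²) = 54.40 × 0.01215 = 0.6611 eV.
λ = hc/ΔE = 1240 / 0.6611 = 1876 nm.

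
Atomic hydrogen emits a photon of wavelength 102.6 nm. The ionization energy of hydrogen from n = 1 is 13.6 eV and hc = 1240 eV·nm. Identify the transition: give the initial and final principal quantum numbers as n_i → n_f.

The photon energy is ΔE = hc/λ = 1240 / 102.6 = 12.09 eV.
With Z = 1, ΔE = 13.60 × (1/n_f² − 1/n_i²), so 1/n_f² − 1/n_i² = 0.8887.
Trying n_f = 1 gives 1/n_i² = 0.1113, i.e. n_i ≈ 3; this pair matches.

n_i = 3, n_f = 1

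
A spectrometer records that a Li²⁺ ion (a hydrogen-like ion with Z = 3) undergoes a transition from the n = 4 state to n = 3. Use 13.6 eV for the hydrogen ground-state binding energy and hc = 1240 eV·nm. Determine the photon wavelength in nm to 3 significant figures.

For Z = 3 the level energies scale as Z², so the effective Rydberg energy is 13.6 × 9 = 122.4 eV.
ΔE = 122.4 × (1/3² − 1/4²) = 122.4 × 0.04861 = 5.950 eV.
λ = hc/ΔE = 1240 / 5.950 = 208 nm.

208 nm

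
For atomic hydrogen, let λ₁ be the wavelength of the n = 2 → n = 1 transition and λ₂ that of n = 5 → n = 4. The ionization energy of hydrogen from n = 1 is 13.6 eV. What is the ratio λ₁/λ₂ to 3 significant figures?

0.0300

λ ∝ 1/ΔE ∝ 1/(1/n_f² − 1/n_i²), and the Z² and hc factors cancel in the ratio.
λ₁/λ₂ = (1/4² − 1/5²)/(1/1² − 1/2²) = 0.02250/0.7500 = 0.0300.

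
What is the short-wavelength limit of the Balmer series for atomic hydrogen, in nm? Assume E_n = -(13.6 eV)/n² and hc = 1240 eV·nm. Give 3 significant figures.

The Balmer series has lower level n_f = 2; the series limit corresponds to n_i → ∞.
ΔE_max = 13.6 × 1 / 2² = 3.400 eV.
λ_min = 1240 / 3.400 = 365 nm.

365 nm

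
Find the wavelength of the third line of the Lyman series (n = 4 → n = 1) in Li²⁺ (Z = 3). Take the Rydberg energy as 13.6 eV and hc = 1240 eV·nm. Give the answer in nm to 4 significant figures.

10.81 nm

The Lyman series terminates on n_f = 1; the third line has n_i = 1+3 = 4.
ΔE = 122.4 × (1/1² − 1/4²) = 114.8 eV.
λ = 1240 / 114.8 = 10.81 nm.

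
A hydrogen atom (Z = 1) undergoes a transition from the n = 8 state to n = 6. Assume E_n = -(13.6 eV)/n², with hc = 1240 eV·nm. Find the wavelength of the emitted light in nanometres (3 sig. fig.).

ΔE = 13.60 × (1/6² − 1/8²) = 13.60 × 0.01215 = 0.1653 eV.
λ = hc/ΔE = 1240 / 0.1653 = 7500 nm.

7500 nm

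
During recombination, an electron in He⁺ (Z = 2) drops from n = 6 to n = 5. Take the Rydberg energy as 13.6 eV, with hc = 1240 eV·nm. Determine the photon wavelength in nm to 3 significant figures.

For Z = 2 the level energies scale as Z², so the effective Rydberg energy is 13.6 × 4 = 54.40 eV.
ΔE = 54.40 × (1/5² − 1/6²) = 54.40 × 0.01222 = 0.6649 eV.
λ = hc/ΔE = 1240 / 0.6649 = 1860 nm.

1860 nm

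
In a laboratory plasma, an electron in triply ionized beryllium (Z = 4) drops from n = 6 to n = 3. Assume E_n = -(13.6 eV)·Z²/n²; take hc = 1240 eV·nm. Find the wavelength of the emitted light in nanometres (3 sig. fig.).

For Z = 4 the level energies scale as Z², so the effective Rydberg energy is 13.6 × 16 = 217.6 eV.
ΔE = 217.6 × (1/3² − 1/6²) = 217.6 × 0.08333 = 18.13 eV.
λ = hc/ΔE = 1240 / 18.13 = 68.4 nm.

68.4 nm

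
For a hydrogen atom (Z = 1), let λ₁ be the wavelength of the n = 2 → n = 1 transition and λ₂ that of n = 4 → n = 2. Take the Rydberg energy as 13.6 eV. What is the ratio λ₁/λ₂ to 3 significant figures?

0.250

λ ∝ 1/ΔE ∝ 1/(1/n_f² − 1/n_i²), and the Z² and hc factors cancel in the ratio.
λ₁/λ₂ = (1/2² − 1/4²)/(1/1² − 1/2²) = 0.1875/0.7500 = 0.250.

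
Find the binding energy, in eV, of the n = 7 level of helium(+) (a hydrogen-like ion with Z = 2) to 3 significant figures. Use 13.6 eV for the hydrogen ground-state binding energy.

E_n = −13.6 Z²/n² = −54.40/n² eV for Z = 2.
E_7 = −54.40/49 = −1.11 eV, so ionization (to E = 0) requires 1.11 eV.

1.11 eV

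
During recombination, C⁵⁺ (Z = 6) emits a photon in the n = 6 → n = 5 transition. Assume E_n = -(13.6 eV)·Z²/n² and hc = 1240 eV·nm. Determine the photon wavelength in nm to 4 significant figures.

207.2 nm

For Z = 6 the level energies scale as Z², so the effective Rydberg energy is 13.6 × 36 = 489.6 eV.
ΔE = 489.6 × (1/5² − 1/6²) = 489.6 × 0.01222 = 5.984 eV.
λ = hc/ΔE = 1240 / 5.984 = 207.2 nm.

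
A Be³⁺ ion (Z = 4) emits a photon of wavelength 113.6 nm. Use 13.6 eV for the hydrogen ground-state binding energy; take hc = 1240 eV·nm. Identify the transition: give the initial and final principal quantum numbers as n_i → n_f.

n_i = 9, n_f = 4

The photon energy is ΔE = hc/λ = 1240 / 113.6 = 10.92 eV.
With Z = 4, ΔE = 217.6 × (1/n_f² − 1/n_i²), so 1/n_f² − 1/n_i² = 0.05016.
Trying n_f = 4 gives 1/n_i² = 0.01234, i.e. n_i ≈ 9; this pair matches.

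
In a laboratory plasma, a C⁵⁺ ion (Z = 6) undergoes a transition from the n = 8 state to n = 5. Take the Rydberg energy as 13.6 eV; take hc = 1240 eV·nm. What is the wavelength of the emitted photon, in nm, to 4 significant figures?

103.9 nm

For Z = 6 the level energies scale as Z², so the effective Rydberg energy is 13.6 × 36 = 489.6 eV.
ΔE = 489.6 × (1/5² − 1/8²) = 489.6 × 0.02438 = 11.93 eV.
λ = hc/ΔE = 1240 / 11.93 = 103.9 nm.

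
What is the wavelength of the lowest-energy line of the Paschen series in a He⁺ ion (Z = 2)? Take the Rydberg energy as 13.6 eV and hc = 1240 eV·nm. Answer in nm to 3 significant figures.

The Paschen series terminates on n_f = 3; the first line has n_i = 3+1 = 4.
ΔE = 54.40 × (1/3² − 1/4²) = 2.644 eV.
λ = 1240 / 2.644 = 469 nm.

469 nm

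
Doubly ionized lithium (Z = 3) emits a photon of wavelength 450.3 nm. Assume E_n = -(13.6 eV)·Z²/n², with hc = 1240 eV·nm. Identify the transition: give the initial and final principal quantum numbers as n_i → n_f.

n_i = 5, n_f = 4

The photon energy is ΔE = hc/λ = 1240 / 450.3 = 2.754 eV.
With Z = 3, ΔE = 122.4 × (1/n_f² − 1/n_i²), so 1/n_f² − 1/n_i² = 0.02250.
Trying n_f = 4 gives 1/n_i² = 0.04000, i.e. n_i ≈ 5; this pair matches.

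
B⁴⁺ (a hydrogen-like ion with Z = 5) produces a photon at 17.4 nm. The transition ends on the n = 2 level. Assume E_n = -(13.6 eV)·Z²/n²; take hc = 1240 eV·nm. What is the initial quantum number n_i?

n_i = 5

The photon energy is ΔE = hc/λ = 1240 / 17.4 = 71.26 eV.
With Z = 5, ΔE = 340.0 × (1/n_f² − 1/n_i²), so 1/n_f² − 1/n_i² = 0.2096.
With n_f = 2: 1/n_i² = 1/4 − 0.2096 = 0.04040, so n_i ≈ 4.98.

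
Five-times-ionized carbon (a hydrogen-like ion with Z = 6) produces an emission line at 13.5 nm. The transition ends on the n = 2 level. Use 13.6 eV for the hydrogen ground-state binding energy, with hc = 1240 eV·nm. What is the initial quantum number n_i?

The photon energy is ΔE = hc/λ = 1240 / 13.5 = 91.85 eV.
With Z = 6, ΔE = 489.6 × (1/n_f² − 1/n_i²), so 1/n_f² − 1/n_i² = 0.1876.
With n_f = 2: 1/n_i² = 1/4 − 0.1876 = 0.06239, so n_i ≈ 4.00.

n_i = 4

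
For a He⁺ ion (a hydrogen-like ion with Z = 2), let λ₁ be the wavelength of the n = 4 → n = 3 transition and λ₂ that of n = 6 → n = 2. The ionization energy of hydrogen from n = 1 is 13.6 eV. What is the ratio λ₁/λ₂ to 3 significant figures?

λ ∝ 1/ΔE ∝ 1/(1/n_f² − 1/n_i²), and the Z² and hc factors cancel in the ratio.
λ₁/λ₂ = (1/2² − 1/6²)/(1/3² − 1/4²) = 0.2222/0.04861 = 4.57.

4.57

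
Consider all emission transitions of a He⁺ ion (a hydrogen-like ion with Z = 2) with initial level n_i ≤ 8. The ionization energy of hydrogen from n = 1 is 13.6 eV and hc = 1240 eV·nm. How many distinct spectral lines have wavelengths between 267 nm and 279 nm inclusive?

Enumerate all n_i → n_f pairs with 1 ≤ n_f < n_i ≤ 8 and compute λ = 1240 / [13.6·4·(1/n_f² − 1/n_i²)].
Lines falling in [267, 279] nm: 6→3 (273.5 nm).

1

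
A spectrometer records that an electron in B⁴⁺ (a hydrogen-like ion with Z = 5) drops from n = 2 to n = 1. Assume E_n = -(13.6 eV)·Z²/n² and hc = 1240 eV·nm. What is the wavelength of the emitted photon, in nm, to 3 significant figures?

For Z = 5 the level energies scale as Z², so the effective Rydberg energy is 13.6 × 25 = 340.0 eV.
ΔE = 340.0 × (1/1² − 1/2²) = 340.0 × 0.7500 = 255.0 eV.
λ = hc/ΔE = 1240 / 255.0 = 4.86 nm.

4.86 nm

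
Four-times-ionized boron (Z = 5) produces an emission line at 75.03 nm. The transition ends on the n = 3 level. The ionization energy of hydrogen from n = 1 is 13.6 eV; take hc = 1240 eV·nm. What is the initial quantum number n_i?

n_i = 4

The photon energy is ΔE = hc/λ = 1240 / 75.03 = 16.53 eV.
With Z = 5, ΔE = 340.0 × (1/n_f² − 1/n_i²), so 1/n_f² − 1/n_i² = 0.04861.
With n_f = 3: 1/n_i² = 1/9 − 0.04861 = 0.06250, so n_i ≈ 4.00.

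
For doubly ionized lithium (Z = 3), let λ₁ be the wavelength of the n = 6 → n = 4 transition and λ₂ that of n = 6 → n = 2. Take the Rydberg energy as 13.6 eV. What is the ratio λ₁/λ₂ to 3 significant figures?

6.40

λ ∝ 1/ΔE ∝ 1/(1/n_f² − 1/n_i²), and the Z² and hc factors cancel in the ratio.
λ₁/λ₂ = (1/2² − 1/6²)/(1/4² − 1/6²) = 0.2222/0.03472 = 6.40.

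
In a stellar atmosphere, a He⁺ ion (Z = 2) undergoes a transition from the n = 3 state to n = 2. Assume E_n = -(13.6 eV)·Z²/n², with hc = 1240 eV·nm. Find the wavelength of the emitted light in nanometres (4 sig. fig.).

164.1 nm

For Z = 2 the level energies scale as Z², so the effective Rydberg energy is 13.6 × 4 = 54.40 eV.
ΔE = 54.40 × (1/2² − 1/3²) = 54.40 × 0.1389 = 7.556 eV.
λ = hc/ΔE = 1240 / 7.556 = 164.1 nm.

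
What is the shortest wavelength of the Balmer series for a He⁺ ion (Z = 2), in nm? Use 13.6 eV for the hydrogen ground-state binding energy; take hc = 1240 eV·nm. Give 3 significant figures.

91.2 nm

The Balmer series has lower level n_f = 2; the series limit corresponds to n_i → ∞.
ΔE_max = 13.6 × 4 / 2² = 13.60 eV.
λ_min = 1240 / 13.60 = 91.2 nm.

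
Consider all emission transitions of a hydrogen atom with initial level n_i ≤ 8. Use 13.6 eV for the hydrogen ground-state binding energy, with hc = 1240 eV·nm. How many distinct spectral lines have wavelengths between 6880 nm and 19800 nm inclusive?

Enumerate all n_i → n_f pairs with 1 ≤ n_f < n_i ≤ 8 and compute λ = 1240 / [13.6·1·(1/n_f² − 1/n_i²)].
Lines falling in [6880, 19800] nm: 6→5 (7460 nm), 8→6 (7503 nm), 7→6 (12370 nm), 8→7 (19060 nm).

4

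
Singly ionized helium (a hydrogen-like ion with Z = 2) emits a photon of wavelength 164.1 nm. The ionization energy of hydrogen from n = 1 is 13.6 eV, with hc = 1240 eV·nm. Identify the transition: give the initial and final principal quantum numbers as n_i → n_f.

n_i = 3, n_f = 2

The photon energy is ΔE = hc/λ = 1240 / 164.1 = 7.556 eV.
With Z = 2, ΔE = 54.40 × (1/n_f² − 1/n_i²), so 1/n_f² − 1/n_i² = 0.1389.
Trying n_f = 2 gives 1/n_i² = 0.1111, i.e. n_i ≈ 3; this pair matches.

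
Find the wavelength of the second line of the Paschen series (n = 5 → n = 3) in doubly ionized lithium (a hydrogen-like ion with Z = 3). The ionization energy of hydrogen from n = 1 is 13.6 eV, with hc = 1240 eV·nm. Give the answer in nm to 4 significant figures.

142.5 nm

The Paschen series terminates on n_f = 3; the second line has n_i = 3+2 = 5.
ΔE = 122.4 × (1/3² − 1/5²) = 8.704 eV.
λ = 1240 / 8.704 = 142.5 nm.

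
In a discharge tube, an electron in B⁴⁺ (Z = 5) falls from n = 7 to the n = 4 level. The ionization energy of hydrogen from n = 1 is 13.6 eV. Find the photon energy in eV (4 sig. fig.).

The Bohr energies scale as Z², so for Z = 5: E_n = −340.0/n² eV.
E_7 = −340.0/49 = −6.939 eV and E_4 = −340.0/16 = −21.25 eV.
The photon energy is |E_7 − E_4| = 14.31 eV.

14.31 eV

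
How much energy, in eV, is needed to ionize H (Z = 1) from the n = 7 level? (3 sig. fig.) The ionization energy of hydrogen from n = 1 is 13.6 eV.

E_7 = −13.60/49 = −0.278 eV, so ionization (to E = 0) requires 0.278 eV.

0.278 eV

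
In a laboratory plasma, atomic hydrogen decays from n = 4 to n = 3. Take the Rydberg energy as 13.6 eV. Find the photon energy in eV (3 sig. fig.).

0.661 eV

E_4 = −13.60/16 = −0.8500 eV and E_3 = −13.60/9 = −1.511 eV.
The photon energy is |E_4 − E_3| = 0.661 eV.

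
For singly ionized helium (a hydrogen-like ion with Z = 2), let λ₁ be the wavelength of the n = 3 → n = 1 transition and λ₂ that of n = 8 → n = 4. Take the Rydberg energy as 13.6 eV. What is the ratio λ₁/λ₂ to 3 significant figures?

λ ∝ 1/ΔE ∝ 1/(1/n_f² − 1/n_i²), and the Z² and hc factors cancel in the ratio.
λ₁/λ₂ = (1/4² − 1/8²)/(1/1² − 1/3²) = 0.04688/0.8889 = 0.0527.

0.0527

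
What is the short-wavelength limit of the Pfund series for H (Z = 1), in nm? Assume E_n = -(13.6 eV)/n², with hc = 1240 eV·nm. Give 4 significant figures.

The Pfund series has lower level n_f = 5; the series limit corresponds to n_i → ∞.
ΔE_max = 13.6 × 1 / 5² = 0.5440 eV.
λ_min = 1240 / 0.5440 = 2279 nm.

2279 nm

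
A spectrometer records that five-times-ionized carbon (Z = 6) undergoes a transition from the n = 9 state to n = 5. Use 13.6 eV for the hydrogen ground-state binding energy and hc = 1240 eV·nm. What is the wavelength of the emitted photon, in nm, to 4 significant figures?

91.58 nm

For Z = 6 the level energies scale as Z², so the effective Rydberg energy is 13.6 × 36 = 489.6 eV.
ΔE = 489.6 × (1/5² − 1/9²) = 489.6 × 0.02765 = 13.54 eV.
λ = hc/ΔE = 1240 / 13.54 = 91.58 nm.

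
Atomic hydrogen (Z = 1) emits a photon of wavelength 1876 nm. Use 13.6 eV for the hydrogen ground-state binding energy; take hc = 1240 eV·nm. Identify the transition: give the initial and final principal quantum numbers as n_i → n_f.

The photon energy is ΔE = hc/λ = 1240 / 1876 = 0.6610 eV.
With Z = 1, ΔE = 13.60 × (1/n_f² − 1/n_i²), so 1/n_f² − 1/n_i² = 0.04860.
Trying n_f = 3 gives 1/n_i² = 0.06251, i.e. n_i ≈ 4; this pair matches.

n_i = 4, n_f = 3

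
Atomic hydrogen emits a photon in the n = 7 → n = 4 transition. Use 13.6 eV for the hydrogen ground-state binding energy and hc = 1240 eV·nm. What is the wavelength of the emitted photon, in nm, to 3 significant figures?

2170 nm

ΔE = 13.60 × (1/4² − 1/7²) = 13.60 × 0.04209 = 0.5724 eV.
λ = hc/ΔE = 1240 / 0.5724 = 2170 nm.
This line belongs to the Brackett series.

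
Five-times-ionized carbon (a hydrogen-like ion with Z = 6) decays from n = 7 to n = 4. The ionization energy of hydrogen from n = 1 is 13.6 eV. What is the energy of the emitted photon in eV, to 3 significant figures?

20.6 eV

The Bohr energies scale as Z², so for Z = 6: E_n = −489.6/n² eV.
E_7 = −489.6/49 = −9.992 eV and E_4 = −489.6/16 = −30.60 eV.
The photon energy is |E_7 − E_4| = 20.6 eV.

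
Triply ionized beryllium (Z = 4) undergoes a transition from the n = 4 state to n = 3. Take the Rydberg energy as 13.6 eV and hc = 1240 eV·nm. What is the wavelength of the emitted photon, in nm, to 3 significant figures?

For Z = 4 the level energies scale as Z², so the effective Rydberg energy is 13.6 × 16 = 217.6 eV.
ΔE = 217.6 × (1/3² − 1/4²) = 217.6 × 0.04861 = 10.58 eV.
λ = hc/ΔE = 1240 / 10.58 = 117 nm.

117 nm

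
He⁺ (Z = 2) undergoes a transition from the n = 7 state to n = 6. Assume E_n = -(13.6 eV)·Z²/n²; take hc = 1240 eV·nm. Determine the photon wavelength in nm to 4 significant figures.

For Z = 2 the level energies scale as Z², so the effective Rydberg energy is 13.6 × 4 = 54.40 eV.
ΔE = 54.40 × (1/6² − 1/7²) = 54.40 × 0.007370 = 0.4009 eV.
λ = hc/ΔE = 1240 / 0.4009 = 3093 nm.

3093 nm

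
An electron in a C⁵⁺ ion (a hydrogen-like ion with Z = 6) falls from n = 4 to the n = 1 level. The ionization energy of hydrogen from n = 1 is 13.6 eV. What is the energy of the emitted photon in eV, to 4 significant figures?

459.0 eV

The Bohr energies scale as Z², so for Z = 6: E_n = −489.6/n² eV.
E_4 = −489.6/16 = −30.60 eV and E_1 = −489.6/1 = −489.6 eV.
The photon energy is |E_4 − E_1| = 459.0 eV.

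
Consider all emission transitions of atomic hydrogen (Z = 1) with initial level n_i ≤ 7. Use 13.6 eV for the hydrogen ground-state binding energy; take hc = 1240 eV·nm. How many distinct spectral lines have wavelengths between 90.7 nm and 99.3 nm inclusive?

4

Enumerate all n_i → n_f pairs with 1 ≤ n_f < n_i ≤ 7 and compute λ = 1240 / [13.6·1·(1/n_f² − 1/n_i²)].
Lines falling in [90.7, 99.3] nm: 7→1 (93.08 nm), 6→1 (93.78 nm), 5→1 (94.98 nm), 4→1 (97.25 nm).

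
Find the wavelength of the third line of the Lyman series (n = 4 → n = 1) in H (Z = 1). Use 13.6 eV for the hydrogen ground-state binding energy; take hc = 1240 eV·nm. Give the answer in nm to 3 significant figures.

97.3 nm

The Lyman series terminates on n_f = 1; the third line has n_i = 1+3 = 4.
ΔE = 13.60 × (1/1² − 1/4²) = 12.75 eV.
λ = 1240 / 12.75 = 97.3 nm.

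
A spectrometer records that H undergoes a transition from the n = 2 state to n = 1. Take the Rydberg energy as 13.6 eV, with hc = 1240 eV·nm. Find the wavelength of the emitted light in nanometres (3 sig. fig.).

ΔE = 13.60 × (1/1² − 1/2²) = 13.60 × 0.7500 = 10.20 eV.
λ = hc/ΔE = 1240 / 10.20 = 122 nm.

122 nm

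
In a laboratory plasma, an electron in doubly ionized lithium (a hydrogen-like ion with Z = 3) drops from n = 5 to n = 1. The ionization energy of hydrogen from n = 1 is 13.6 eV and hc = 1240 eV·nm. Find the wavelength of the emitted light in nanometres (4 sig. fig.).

10.55 nm

For Z = 3 the level energies scale as Z², so the effective Rydberg energy is 13.6 × 9 = 122.4 eV.
ΔE = 122.4 × (1/1² − 1/5²) = 122.4 × 0.9600 = 117.5 eV.
λ = hc/ΔE = 1240 / 117.5 = 10.55 nm.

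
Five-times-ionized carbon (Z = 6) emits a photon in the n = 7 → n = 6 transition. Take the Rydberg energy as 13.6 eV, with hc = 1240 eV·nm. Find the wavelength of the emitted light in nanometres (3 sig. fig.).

344 nm

For Z = 6 the level energies scale as Z², so the effective Rydberg energy is 13.6 × 36 = 489.6 eV.
ΔE = 489.6 × (1/6² − 1/7²) = 489.6 × 0.007370 = 3.608 eV.
λ = hc/ΔE = 1240 / 3.608 = 344 nm.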